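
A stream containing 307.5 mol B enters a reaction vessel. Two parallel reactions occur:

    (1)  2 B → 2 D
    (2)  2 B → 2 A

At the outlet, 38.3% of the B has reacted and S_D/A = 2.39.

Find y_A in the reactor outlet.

0.113

Conversion of B: B consumed = 0.383 × 307.5 = 117.8 mol = 2ξ₁ + 2ξ₂.
Selectivity: 2ξ₁ / (2ξ₂) = 2.39 → ξ₁ = 2.39 ξ₂.
Substitute: (2·2.39 + 2) ξ₂ = 117.8 → ξ₂ = 17.37 mol, ξ₁ = 41.52 mol.
Outlet amounts (n = n₀ + Σ ν·ξ):
  B: 307.5 − 2(41.52) − 2(17.37) = 189.7
  D: 0 + 2(41.52) = 83.03
  A: 0 + 2(17.37) = 34.74
Total out = 307.5 mol; y_A = 34.74 / 307.5 = 0.113.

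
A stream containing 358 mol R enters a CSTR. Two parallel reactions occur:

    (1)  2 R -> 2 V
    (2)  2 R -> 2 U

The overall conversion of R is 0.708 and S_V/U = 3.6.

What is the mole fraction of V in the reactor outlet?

Conversion of R: R consumed = 0.708 × 358 = 253.5 mol = 2ξ₁ + 2ξ₂.
Selectivity: 2ξ₁ / (2ξ₂) = 3.6 → ξ₁ = 3.6 ξ₂.
Substitute: (2·3.6 + 2) ξ₂ = 253.5 → ξ₂ = 27.55 mol, ξ₁ = 99.18 mol.
Outlet amounts (n = n₀ + Σ ν·ξ):
  R: 358 − 2(99.18) − 2(27.55) = 104.5
  V: 0 + 2(99.18) = 198.4
  U: 0 + 2(27.55) = 55.1
Total out = 358 mol; y_V = 198.4 / 358 = 0.5541.

0.554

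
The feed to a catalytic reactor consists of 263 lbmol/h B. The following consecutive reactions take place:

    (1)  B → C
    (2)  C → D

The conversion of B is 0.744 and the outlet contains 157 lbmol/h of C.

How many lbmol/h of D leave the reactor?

Conversion of B: B consumed = 1ξ₁ = 0.744 × 263 → ξ₁ = 195.7 lbmol/h.
C balance: n_C = 0 + 1ξ₁ − 1ξ₂ = 157 → ξ₂ = (1·195.7 − 157)/1 = 38.67 lbmol/h.
Outlet amounts (n = n₀ + Σ ν·ξ):
  B: 263 − 1(195.7) = 67.33
  C: 0 + 1(195.7) − 1(38.67) = 157
  D: 0 + 1(38.67) = 38.67

38.7 lbmol/h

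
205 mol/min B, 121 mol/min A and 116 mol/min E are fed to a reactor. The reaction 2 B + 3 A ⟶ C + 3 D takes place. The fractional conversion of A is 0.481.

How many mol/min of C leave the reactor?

19.4 mol/min

A reacted = 0.481 × 121 = 58.2 mol/min; ν_A = −3, so ξ = 58.2/3 = 19.4 mol/min.
Outlet amounts (n = n₀ + ν ξ):
  B: 205 − 2(19.4) = 166.2
  A: 121 − 3(19.4) = 62.8
  C: 0 + 1(19.4) = 19.4
  D: 0 + 3(19.4) = 58.2
  E: 116 (inert)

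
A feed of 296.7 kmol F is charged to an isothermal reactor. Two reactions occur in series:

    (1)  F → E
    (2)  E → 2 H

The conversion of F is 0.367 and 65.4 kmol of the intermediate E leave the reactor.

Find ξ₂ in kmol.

Conversion of F: F consumed = 1ξ₁ = 0.367 × 296.7 → ξ₁ = 108.9 kmol.
E balance: n_E = 0 + 1ξ₁ − 1ξ₂ = 65.4 → ξ₂ = (1·108.9 − 65.4)/1 = 43.49 kmol.
Outlet amounts (n = n₀ + Σ ν·ξ):
  F: 296.7 − 1(108.9) = 187.8
  E: 0 + 1(108.9) − 1(43.49) = 65.4
  H: 0 + 2(43.49) = 86.98

ξ₂ = 43.5 kmol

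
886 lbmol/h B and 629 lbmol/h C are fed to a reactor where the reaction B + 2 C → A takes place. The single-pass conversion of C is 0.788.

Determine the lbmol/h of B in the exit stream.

C reacted = 0.788 × 629 = 495.7 lbmol/h; ν_C = −2, so ξ = 495.7/2 = 247.8 lbmol/h.
Outlet amounts (n = n₀ + ν ξ):
  B: 886 − 1(247.8) = 638.2
  C: 629 − 2(247.8) = 133.3
  A: 0 + 1(247.8) = 247.8

638 lbmol/h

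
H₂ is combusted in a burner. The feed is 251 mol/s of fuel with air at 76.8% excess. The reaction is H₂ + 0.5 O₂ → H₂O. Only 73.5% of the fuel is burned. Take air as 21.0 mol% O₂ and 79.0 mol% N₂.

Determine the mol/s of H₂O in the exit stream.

184 mol/s

Stoichiometric O₂ = 0.5 × 251 = 125.5 mol/s; O₂ fed = 125.5 × 1.768 = 221.9 mol/s.
N₂ fed = 221.9 × 79/21 = 834.7 mol/s.
Fuel reacted = 0.735 × 251 → ξ = 184.5 mol/s.
Outlet (n = n₀ + ν ξ):
  H₂: 251 − 1(184.5) = 66.52
  O₂: 221.9 − 0.5(184.5) = 129.6
  N₂: 834.7 (inert)
  H₂O: 0 + 1(184.5) = 184.5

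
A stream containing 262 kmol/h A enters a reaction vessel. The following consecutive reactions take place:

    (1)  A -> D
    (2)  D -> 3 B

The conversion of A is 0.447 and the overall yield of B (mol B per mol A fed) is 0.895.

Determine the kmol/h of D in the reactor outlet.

39 kmol/h

Conversion of A: A consumed = 1ξ₁ = 0.447 × 262 → ξ₁ = 117.1 kmol/h.
Yield of B: 3ξ₂ / 262 = 0.895 → ξ₂ = 78.16 kmol/h.
Outlet amounts (n = n₀ + Σ ν·ξ):
  A: 262 − 1(117.1) = 144.9
  D: 0 + 1(117.1) − 1(78.16) = 38.95
  B: 0 + 3(78.16) = 234.5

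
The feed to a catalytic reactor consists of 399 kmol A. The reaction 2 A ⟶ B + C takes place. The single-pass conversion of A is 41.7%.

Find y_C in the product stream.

A reacted = 0.417 × 399 = 166.4 kmol; ν_A = −2, so ξ = 166.4/2 = 83.19 kmol.
Outlet amounts (n = n₀ + ν ξ):
  A: 399 − 2(83.19) = 232.6
  B: 0 + 1(83.19) = 83.19
  C: 0 + 1(83.19) = 83.19
Total out = 399 kmol; y_C = 83.19 / 399 = 0.2085.

0.208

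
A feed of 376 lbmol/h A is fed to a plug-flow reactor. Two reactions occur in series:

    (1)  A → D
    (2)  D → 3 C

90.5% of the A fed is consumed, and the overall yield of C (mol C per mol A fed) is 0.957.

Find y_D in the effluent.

0.358

Conversion of A: A consumed = 1ξ₁ = 0.905 × 376 → ξ₁ = 340.3 lbmol/h.
Yield of C: 3ξ₂ / 376 = 0.957 → ξ₂ = 119.9 lbmol/h.
Outlet amounts (n = n₀ + Σ ν·ξ):
  A: 376 − 1(340.3) = 35.72
  D: 0 + 1(340.3) − 1(119.9) = 220.3
  C: 0 + 3(119.9) = 359.8
Total out = 615.9 lbmol/h; y_D = 220.3 / 615.9 = 0.3578.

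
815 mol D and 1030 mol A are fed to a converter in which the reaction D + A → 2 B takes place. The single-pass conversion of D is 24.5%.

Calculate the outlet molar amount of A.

D reacted = 0.245 × 815 = 199.7 mol; ν_D = −1, so ξ = 199.7/1 = 199.7 mol.
Outlet amounts (n = n₀ + ν ξ):
  D: 815 − 1(199.7) = 615.3
  A: 1030 − 1(199.7) = 830.3
  B: 0 + 2(199.7) = 399.3

830 mol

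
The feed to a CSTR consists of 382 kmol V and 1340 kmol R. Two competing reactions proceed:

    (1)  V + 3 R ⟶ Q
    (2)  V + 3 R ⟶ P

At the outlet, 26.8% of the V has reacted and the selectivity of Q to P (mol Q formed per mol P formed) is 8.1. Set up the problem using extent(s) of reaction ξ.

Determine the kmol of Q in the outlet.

91.1 kmol

Conversion of V: V consumed = 0.268 × 382 = 102.4 kmol = 1ξ₁ + 1ξ₂.
Selectivity: 1ξ₁ / (1ξ₂) = 8.1 → ξ₁ = 8.1 ξ₂.
Substitute: (1·8.1 + 1) ξ₂ = 102.4 → ξ₂ = 11.25 kmol, ξ₁ = 91.13 kmol.
Outlet amounts (n = n₀ + Σ ν·ξ):
  V: 382 − 1(91.13) − 1(11.25) = 279.6
  R: 1340 − 3(91.13) − 3(11.25) = 1033
  Q: 0 + 1(91.13) = 91.13
  P: 0 + 1(11.25) = 11.25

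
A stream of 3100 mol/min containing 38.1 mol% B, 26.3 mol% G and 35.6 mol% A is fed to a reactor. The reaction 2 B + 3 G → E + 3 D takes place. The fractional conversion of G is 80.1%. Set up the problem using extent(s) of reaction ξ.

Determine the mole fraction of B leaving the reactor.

0.259

G reacted = 0.801 × 815.3 = 653.1 mol/min; ν_G = −3, so ξ = 653.1/3 = 217.7 mol/min.
Outlet amounts (n = n₀ + ν ξ):
  B: 1181 − 2(217.7) = 745.7
  G: 815.3 − 3(217.7) = 162.2
  E: 0 + 1(217.7) = 217.7
  D: 0 + 3(217.7) = 653.1
  A: 1104 (inert)
Total out = 2882 mol/min; y_B = 745.7 / 2882 = 0.2587.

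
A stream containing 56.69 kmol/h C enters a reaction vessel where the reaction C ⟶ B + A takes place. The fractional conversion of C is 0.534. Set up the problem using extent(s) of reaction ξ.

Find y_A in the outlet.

C reacted = 0.534 × 56.69 = 30.27 kmol/h; ν_C = −1, so ξ = 30.27/1 = 30.27 kmol/h.
Outlet amounts (n = n₀ + ν ξ):
  C: 56.69 − 1(30.27) = 26.42
  B: 0 + 1(30.27) = 30.27
  A: 0 + 1(30.27) = 30.27
Total out = 86.96 kmol/h; y_A = 30.27 / 86.96 = 0.3481.

0.348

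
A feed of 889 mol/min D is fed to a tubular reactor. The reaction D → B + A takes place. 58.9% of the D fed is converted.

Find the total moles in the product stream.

D reacted = 0.589 × 889 = 523.6 mol/min; ν_D = −1, so ξ = 523.6/1 = 523.6 mol/min.
Outlet amounts (n = n₀ + ν ξ):
  D: 889 − 1(523.6) = 365.4
  B: 0 + 1(523.6) = 523.6
  A: 0 + 1(523.6) = 523.6
Total out = 365.4 + 523.6 + 523.6 = 1413 mol/min.

1410 mol/min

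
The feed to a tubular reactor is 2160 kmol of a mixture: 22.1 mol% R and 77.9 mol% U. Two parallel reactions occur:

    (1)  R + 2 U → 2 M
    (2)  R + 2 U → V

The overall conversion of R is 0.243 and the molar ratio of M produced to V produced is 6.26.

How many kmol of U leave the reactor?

1450 kmol

Conversion of R: R consumed = 0.243 × 477.4 = 116 kmol = 1ξ₁ + 1ξ₂.
Selectivity: 2ξ₁ / (1ξ₂) = 6.26 → ξ₁ = 3.13 ξ₂.
Substitute: (1·3.13 + 1) ξ₂ = 116 → ξ₂ = 28.09 kmol, ξ₁ = 87.91 kmol.
Outlet amounts (n = n₀ + Σ ν·ξ):
  R: 477.4 − 1(87.91) − 1(28.09) = 361.4
  U: 1683 − 2(87.91) − 2(28.09) = 1451
  M: 0 + 2(87.91) = 175.8
  V: 0 + 1(28.09) = 28.09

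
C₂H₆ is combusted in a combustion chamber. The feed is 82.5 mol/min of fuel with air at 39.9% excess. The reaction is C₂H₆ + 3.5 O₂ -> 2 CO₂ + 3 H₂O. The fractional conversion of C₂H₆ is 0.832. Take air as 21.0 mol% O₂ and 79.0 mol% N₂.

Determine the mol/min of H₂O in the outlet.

206 mol/min

Stoichiometric O₂ = 3.5 × 82.5 = 288.8 mol/min; O₂ fed = 288.8 × 1.399 = 404 mol/min.
N₂ fed = 404 × 79/21 = 1520 mol/min.
Fuel reacted = 0.832 × 82.5 → ξ = 68.64 mol/min.
Outlet (n = n₀ + ν ξ):
  C₂H₆: 82.5 − 1(68.64) = 13.86
  O₂: 404 − 3.5(68.64) = 163.7
  N₂: 1520 (inert)
  CO₂: 0 + 2(68.64) = 137.3
  H₂O: 0 + 3(68.64) = 205.9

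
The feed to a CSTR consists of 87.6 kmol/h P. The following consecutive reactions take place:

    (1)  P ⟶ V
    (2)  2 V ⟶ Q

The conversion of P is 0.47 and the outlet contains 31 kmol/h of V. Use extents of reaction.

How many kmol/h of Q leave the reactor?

Conversion of P: P consumed = 1ξ₁ = 0.47 × 87.6 → ξ₁ = 41.17 kmol/h.
V balance: n_V = 0 + 1ξ₁ − 2ξ₂ = 31 → ξ₂ = (1·41.17 − 31)/2 = 5.086 kmol/h.
Outlet amounts (n = n₀ + Σ ν·ξ):
  P: 87.6 − 1(41.17) = 46.43
  V: 0 + 1(41.17) − 2(5.086) = 31
  Q: 0 + 1(5.086) = 5.086

5.09 kmol/h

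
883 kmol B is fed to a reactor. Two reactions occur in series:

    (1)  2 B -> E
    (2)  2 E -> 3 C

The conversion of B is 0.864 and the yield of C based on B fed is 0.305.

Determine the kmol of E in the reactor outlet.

202 kmol

Conversion of B: B consumed = 2ξ₁ = 0.864 × 883 → ξ₁ = 381.5 kmol.
Yield of C: 3ξ₂ / 883 = 0.305 → ξ₂ = 89.77 kmol.
Outlet amounts (n = n₀ + Σ ν·ξ):
  B: 883 − 2(381.5) = 120.1
  E: 0 + 1(381.5) − 2(89.77) = 201.9
  C: 0 + 3(89.77) = 269.3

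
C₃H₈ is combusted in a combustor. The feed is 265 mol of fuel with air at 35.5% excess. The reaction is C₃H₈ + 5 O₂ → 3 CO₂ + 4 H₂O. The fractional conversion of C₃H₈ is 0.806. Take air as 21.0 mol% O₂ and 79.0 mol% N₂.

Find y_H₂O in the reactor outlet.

Stoichiometric O₂ = 5 × 265 = 1325 mol; O₂ fed = 1325 × 1.355 = 1795 mol.
N₂ fed = 1795 × 79/21 = 6754 mol.
Fuel reacted = 0.806 × 265 → ξ = 213.6 mol.
Outlet (n = n₀ + ν ξ):
  C₃H₈: 265 − 1(213.6) = 51.41
  O₂: 1795 − 5(213.6) = 727.4
  N₂: 6754 (inert)
  CO₂: 0 + 3(213.6) = 640.8
  H₂O: 0 + 4(213.6) = 854.4
Total out = 9028 mol; y_H₂O = 854.4 / 9028 = 0.09463.

0.0946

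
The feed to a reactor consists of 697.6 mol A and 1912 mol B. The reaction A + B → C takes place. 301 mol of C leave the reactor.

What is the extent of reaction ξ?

For C: n = n₀ + 1ξ → 301 = 0 + 1ξ, giving ξ = 301 mol.
Outlet amounts (n = n₀ + ν ξ):
  A: 697.6 − 1(301) = 396.6
  B: 1912 − 1(301) = 1611
  C: 0 + 1(301) = 301

ξ = 301 mol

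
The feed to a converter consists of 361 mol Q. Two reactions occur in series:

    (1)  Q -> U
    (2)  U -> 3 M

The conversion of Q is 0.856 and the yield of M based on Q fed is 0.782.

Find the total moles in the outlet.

Conversion of Q: Q consumed = 1ξ₁ = 0.856 × 361 → ξ₁ = 309 mol.
Yield of M: 3ξ₂ / 361 = 0.782 → ξ₂ = 94.1 mol.
Outlet amounts (n = n₀ + Σ ν·ξ):
  Q: 361 − 1(309) = 51.98
  U: 0 + 1(309) − 1(94.1) = 214.9
  M: 0 + 3(94.1) = 282.3
Total out = 51.98 + 214.9 + 282.3 = 549.2 mol.

549 mol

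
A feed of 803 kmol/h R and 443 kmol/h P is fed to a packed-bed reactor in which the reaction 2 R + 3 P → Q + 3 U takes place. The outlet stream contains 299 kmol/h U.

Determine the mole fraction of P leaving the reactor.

For U: n = n₀ + 3ξ → 299 = 0 + 3ξ, giving ξ = 99.67 kmol/h.
Outlet amounts (n = n₀ + ν ξ):
  R: 803 − 2(99.67) = 603.7
  P: 443 − 3(99.67) = 144
  Q: 0 + 1(99.67) = 99.67
  U: 0 + 3(99.67) = 299
Total out = 1146 kmol/h; y_P = 144 / 1146 = 0.1256.

0.126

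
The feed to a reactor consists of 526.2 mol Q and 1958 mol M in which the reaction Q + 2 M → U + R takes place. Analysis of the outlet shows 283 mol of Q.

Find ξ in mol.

ξ = 243 mol

For Q: n = n₀ − 1ξ → 283 = 526.2 − 1ξ, giving ξ = 243.2 mol.
Outlet amounts (n = n₀ + ν ξ):
  Q: 526.2 − 1(243.2) = 283
  M: 1958 − 2(243.2) = 1472
  U: 0 + 1(243.2) = 243.2
  R: 0 + 1(243.2) = 243.2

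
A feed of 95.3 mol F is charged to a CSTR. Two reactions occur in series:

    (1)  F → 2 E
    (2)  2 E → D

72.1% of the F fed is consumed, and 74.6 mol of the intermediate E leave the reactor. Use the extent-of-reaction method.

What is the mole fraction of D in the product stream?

0.237

Conversion of F: F consumed = 1ξ₁ = 0.721 × 95.3 → ξ₁ = 68.71 mol.
E balance: n_E = 0 + 2ξ₁ − 2ξ₂ = 74.6 → ξ₂ = (2·68.71 − 74.6)/2 = 31.41 mol.
Outlet amounts (n = n₀ + Σ ν·ξ):
  F: 95.3 − 1(68.71) = 26.59
  E: 0 + 2(68.71) − 2(31.41) = 74.6
  D: 0 + 1(31.41) = 31.41
Total out = 132.6 mol; y_D = 31.41 / 132.6 = 0.2369.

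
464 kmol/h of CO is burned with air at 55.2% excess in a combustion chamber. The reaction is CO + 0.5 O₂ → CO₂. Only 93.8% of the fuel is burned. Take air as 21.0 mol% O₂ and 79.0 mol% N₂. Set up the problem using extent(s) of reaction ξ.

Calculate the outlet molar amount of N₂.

Stoichiometric O₂ = 0.5 × 464 = 232 kmol/h; O₂ fed = 232 × 1.552 = 360.1 kmol/h.
N₂ fed = 360.1 × 79/21 = 1355 kmol/h.
Fuel reacted = 0.938 × 464 → ξ = 435.2 kmol/h.
Outlet (n = n₀ + ν ξ):
  CO: 464 − 1(435.2) = 28.77
  O₂: 360.1 − 0.5(435.2) = 142.4
  N₂: 1355 (inert)
  CO₂: 0 + 1(435.2) = 435.2

1350 kmol/h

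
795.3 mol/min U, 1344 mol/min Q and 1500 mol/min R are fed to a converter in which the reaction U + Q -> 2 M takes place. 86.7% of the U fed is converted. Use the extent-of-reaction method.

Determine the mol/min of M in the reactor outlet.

U reacted = 0.867 × 795.3 = 689.5 mol/min; ν_U = −1, so ξ = 689.5/1 = 689.5 mol/min.
Outlet amounts (n = n₀ + ν ξ):
  U: 795.3 − 1(689.5) = 105.8
  Q: 1344 − 1(689.5) = 654.5
  M: 0 + 2(689.5) = 1379
  R: 1500 (inert)

1380 mol/min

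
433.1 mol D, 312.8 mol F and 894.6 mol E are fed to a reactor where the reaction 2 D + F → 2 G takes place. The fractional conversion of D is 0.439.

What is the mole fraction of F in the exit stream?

0.141

D reacted = 0.439 × 433.1 = 190.1 mol; ν_D = −2, so ξ = 190.1/2 = 95.07 mol.
Outlet amounts (n = n₀ + ν ξ):
  D: 433.1 − 2(95.07) = 243
  F: 312.8 − 1(95.07) = 217.7
  G: 0 + 2(95.07) = 190.1
  E: 894.6 (inert)
Total out = 1545 mol; y_F = 217.7 / 1545 = 0.1409.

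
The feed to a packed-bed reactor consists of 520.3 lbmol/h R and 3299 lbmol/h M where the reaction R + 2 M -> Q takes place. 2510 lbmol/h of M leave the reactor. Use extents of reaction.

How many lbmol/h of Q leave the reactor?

For M: n = n₀ − 2ξ → 2510 = 3299 − 2ξ, giving ξ = 394.5 lbmol/h.
Outlet amounts (n = n₀ + ν ξ):
  R: 520.3 − 1(394.5) = 125.8
  M: 3299 − 2(394.5) = 2510
  Q: 0 + 1(394.5) = 394.5

394 lbmol/h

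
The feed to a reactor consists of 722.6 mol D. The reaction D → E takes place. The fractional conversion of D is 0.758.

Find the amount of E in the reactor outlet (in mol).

548 mol

D reacted = 0.758 × 722.6 = 547.7 mol; ν_D = −1, so ξ = 547.7/1 = 547.7 mol.
Outlet amounts (n = n₀ + ν ξ):
  D: 722.6 − 1(547.7) = 174.9
  E: 0 + 1(547.7) = 547.7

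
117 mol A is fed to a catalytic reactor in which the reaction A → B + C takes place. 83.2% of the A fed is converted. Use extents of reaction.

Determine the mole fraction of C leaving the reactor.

A reacted = 0.832 × 117 = 97.34 mol; ν_A = −1, so ξ = 97.34/1 = 97.34 mol.
Outlet amounts (n = n₀ + ν ξ):
  A: 117 − 1(97.34) = 19.66
  B: 0 + 1(97.34) = 97.34
  C: 0 + 1(97.34) = 97.34
Total out = 214.3 mol; y_C = 97.34 / 214.3 = 0.4541.

0.454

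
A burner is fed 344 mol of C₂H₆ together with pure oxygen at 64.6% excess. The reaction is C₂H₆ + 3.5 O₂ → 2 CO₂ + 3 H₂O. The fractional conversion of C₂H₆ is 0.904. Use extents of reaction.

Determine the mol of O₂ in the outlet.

Stoichiometric O₂ = 3.5 × 344 = 1204 mol; O₂ fed = 1204 × 1.646 = 1982 mol.
Fuel reacted = 0.904 × 344 → ξ = 311 mol.
Outlet (n = n₀ + ν ξ):
  C₂H₆: 344 − 1(311) = 33.02
  O₂: 1982 − 3.5(311) = 893.4
  CO₂: 0 + 2(311) = 622
  H₂O: 0 + 3(311) = 932.9

893 mol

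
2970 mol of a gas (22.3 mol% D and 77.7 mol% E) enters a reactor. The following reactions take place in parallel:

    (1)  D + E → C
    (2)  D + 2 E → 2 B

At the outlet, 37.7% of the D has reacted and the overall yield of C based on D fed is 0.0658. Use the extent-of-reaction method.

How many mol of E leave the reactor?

Yield of C: 1ξ₁ / 662.3 = 0.0658 → ξ₁ = 43.58 mol.
Conversion of D: 1ξ₁ + 1ξ₂ = 0.377 × 662.3 = 249.7 → ξ₂ = 206.1 mol.
Outlet amounts (n = n₀ + Σ ν·ξ):
  D: 662.3 − 1(43.58) − 1(206.1) = 412.6
  E: 2308 − 1(43.58) − 2(206.1) = 1852
  C: 0 + 1(43.58) = 43.58
  B: 0 + 2(206.1) = 412.2

1850 mol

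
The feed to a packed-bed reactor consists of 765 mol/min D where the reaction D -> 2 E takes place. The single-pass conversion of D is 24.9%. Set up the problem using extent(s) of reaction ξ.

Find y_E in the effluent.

D reacted = 0.249 × 765 = 190.5 mol/min; ν_D = −1, so ξ = 190.5/1 = 190.5 mol/min.
Outlet amounts (n = n₀ + ν ξ):
  D: 765 − 1(190.5) = 574.5
  E: 0 + 2(190.5) = 381
Total out = 955.5 mol/min; y_E = 381 / 955.5 = 0.3987.

0.399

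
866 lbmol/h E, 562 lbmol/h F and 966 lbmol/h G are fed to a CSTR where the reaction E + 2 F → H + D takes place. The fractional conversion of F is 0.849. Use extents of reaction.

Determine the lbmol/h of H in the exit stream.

239 lbmol/h

F reacted = 0.849 × 562 = 477.1 lbmol/h; ν_F = −2, so ξ = 477.1/2 = 238.6 lbmol/h.
Outlet amounts (n = n₀ + ν ξ):
  E: 866 − 1(238.6) = 627.4
  F: 562 − 2(238.6) = 84.86
  H: 0 + 1(238.6) = 238.6
  D: 0 + 1(238.6) = 238.6
  G: 966 (inert)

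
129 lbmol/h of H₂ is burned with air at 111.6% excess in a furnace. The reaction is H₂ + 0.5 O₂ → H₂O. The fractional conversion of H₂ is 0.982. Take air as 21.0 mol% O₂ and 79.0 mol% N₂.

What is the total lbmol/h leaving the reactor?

716 lbmol/h

Stoichiometric O₂ = 0.5 × 129 = 64.5 lbmol/h; O₂ fed = 64.5 × 2.116 = 136.5 lbmol/h.
N₂ fed = 136.5 × 79/21 = 513.4 lbmol/h.
Fuel reacted = 0.982 × 129 → ξ = 126.7 lbmol/h.
Outlet (n = n₀ + ν ξ):
  H₂: 129 − 1(126.7) = 2.322
  O₂: 136.5 − 0.5(126.7) = 73.14
  N₂: 513.4 (inert)
  H₂O: 0 + 1(126.7) = 126.7
Total out = 2.322 + 73.14 + 513.4 + 126.7 = 715.6 lbmol/h.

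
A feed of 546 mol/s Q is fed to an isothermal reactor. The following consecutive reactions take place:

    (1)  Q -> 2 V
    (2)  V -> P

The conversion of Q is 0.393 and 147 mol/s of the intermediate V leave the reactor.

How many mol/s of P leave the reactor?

282 mol/s

Conversion of Q: Q consumed = 1ξ₁ = 0.393 × 546 → ξ₁ = 214.6 mol/s.
V balance: n_V = 0 + 2ξ₁ − 1ξ₂ = 147 → ξ₂ = (2·214.6 − 147)/1 = 282.2 mol/s.
Outlet amounts (n = n₀ + Σ ν·ξ):
  Q: 546 − 1(214.6) = 331.4
  V: 0 + 2(214.6) − 1(282.2) = 147
  P: 0 + 1(282.2) = 282.2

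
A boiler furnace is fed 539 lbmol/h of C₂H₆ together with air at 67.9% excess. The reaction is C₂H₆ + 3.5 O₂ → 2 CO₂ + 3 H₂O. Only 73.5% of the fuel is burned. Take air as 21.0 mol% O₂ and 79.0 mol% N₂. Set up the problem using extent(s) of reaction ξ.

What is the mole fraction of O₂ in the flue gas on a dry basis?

Stoichiometric O₂ = 3.5 × 539 = 1886 lbmol/h; O₂ fed = 1886 × 1.679 = 3167 lbmol/h.
N₂ fed = 3167 × 79/21 = 11920 lbmol/h.
Fuel reacted = 0.735 × 539 → ξ = 396.2 lbmol/h.
Outlet (n = n₀ + ν ξ):
  C₂H₆: 539 − 1(396.2) = 142.8
  O₂: 3167 − 3.5(396.2) = 1781
  N₂: 11920 (inert)
  CO₂: 0 + 2(396.2) = 792.3
  H₂O: 0 + 3(396.2) = 1188
Dry total = 14630 lbmol/h; y_O₂ (dry) = 1781 / 14630 = 0.1217.

0.122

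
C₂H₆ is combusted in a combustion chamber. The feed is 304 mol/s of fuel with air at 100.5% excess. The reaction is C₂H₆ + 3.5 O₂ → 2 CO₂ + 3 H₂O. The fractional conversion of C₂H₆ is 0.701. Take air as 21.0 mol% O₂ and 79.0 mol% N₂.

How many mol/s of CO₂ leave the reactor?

Stoichiometric O₂ = 3.5 × 304 = 1064 mol/s; O₂ fed = 1064 × 2.005 = 2133 mol/s.
N₂ fed = 2133 × 79/21 = 8025 mol/s.
Fuel reacted = 0.701 × 304 → ξ = 213.1 mol/s.
Outlet (n = n₀ + ν ξ):
  C₂H₆: 304 − 1(213.1) = 90.9
  O₂: 2133 − 3.5(213.1) = 1387
  N₂: 8025 (inert)
  CO₂: 0 + 2(213.1) = 426.2
  H₂O: 0 + 3(213.1) = 639.3

426 mol/s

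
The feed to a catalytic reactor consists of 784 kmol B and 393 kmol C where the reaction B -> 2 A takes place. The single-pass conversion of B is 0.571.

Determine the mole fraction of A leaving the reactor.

B reacted = 0.571 × 784 = 447.7 kmol; ν_B = −1, so ξ = 447.7/1 = 447.7 kmol.
Outlet amounts (n = n₀ + ν ξ):
  B: 784 − 1(447.7) = 336.3
  A: 0 + 2(447.7) = 895.3
  C: 393 (inert)
Total out = 1625 kmol; y_A = 895.3 / 1625 = 0.5511.

0.551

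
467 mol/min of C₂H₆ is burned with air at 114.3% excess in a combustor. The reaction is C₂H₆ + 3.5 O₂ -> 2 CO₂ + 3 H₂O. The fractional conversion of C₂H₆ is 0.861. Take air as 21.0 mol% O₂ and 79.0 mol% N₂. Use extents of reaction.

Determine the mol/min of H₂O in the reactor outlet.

Stoichiometric O₂ = 3.5 × 467 = 1634 mol/min; O₂ fed = 1634 × 2.143 = 3503 mol/min.
N₂ fed = 3503 × 79/21 = 13180 mol/min.
Fuel reacted = 0.861 × 467 → ξ = 402.1 mol/min.
Outlet (n = n₀ + ν ξ):
  C₂H₆: 467 − 1(402.1) = 64.91
  O₂: 3503 − 3.5(402.1) = 2095
  N₂: 13180 (inert)
  CO₂: 0 + 2(402.1) = 804.2
  H₂O: 0 + 3(402.1) = 1206

1210 mol/min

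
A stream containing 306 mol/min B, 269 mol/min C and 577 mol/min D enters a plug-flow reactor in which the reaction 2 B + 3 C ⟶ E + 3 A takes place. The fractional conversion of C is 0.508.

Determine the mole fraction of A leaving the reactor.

C reacted = 0.508 × 269 = 136.7 mol/min; ν_C = −3, so ξ = 136.7/3 = 45.55 mol/min.
Outlet amounts (n = n₀ + ν ξ):
  B: 306 − 2(45.55) = 214.9
  C: 269 − 3(45.55) = 132.3
  E: 0 + 1(45.55) = 45.55
  A: 0 + 3(45.55) = 136.7
  D: 577 (inert)
Total out = 1106 mol/min; y_A = 136.7 / 1106 = 0.1235.

0.124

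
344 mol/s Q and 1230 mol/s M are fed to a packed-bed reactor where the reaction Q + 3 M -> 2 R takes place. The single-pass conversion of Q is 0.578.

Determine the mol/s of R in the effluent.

398 mol/s

Q reacted = 0.578 × 344 = 198.8 mol/s; ν_Q = −1, so ξ = 198.8/1 = 198.8 mol/s.
Outlet amounts (n = n₀ + ν ξ):
  Q: 344 − 1(198.8) = 145.2
  M: 1230 − 3(198.8) = 633.5
  R: 0 + 2(198.8) = 397.7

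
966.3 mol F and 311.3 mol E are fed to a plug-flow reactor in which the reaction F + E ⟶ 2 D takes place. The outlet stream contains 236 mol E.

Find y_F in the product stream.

0.697

For E: n = n₀ − 1ξ → 236 = 311.3 − 1ξ, giving ξ = 75.3 mol.
Outlet amounts (n = n₀ + ν ξ):
  F: 966.3 − 1(75.3) = 891
  E: 311.3 − 1(75.3) = 236
  D: 0 + 2(75.3) = 150.6
Total out = 1278 mol; y_F = 891 / 1278 = 0.6974.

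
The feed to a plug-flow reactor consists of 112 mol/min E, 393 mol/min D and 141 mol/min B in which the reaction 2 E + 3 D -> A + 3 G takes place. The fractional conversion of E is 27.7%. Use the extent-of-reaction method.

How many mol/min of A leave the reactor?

15.5 mol/min

E reacted = 0.277 × 112 = 31.02 mol/min; ν_E = −2, so ξ = 31.02/2 = 15.51 mol/min.
Outlet amounts (n = n₀ + ν ξ):
  E: 112 − 2(15.51) = 80.98
  D: 393 − 3(15.51) = 346.5
  A: 0 + 1(15.51) = 15.51
  G: 0 + 3(15.51) = 46.54
  B: 141 (inert)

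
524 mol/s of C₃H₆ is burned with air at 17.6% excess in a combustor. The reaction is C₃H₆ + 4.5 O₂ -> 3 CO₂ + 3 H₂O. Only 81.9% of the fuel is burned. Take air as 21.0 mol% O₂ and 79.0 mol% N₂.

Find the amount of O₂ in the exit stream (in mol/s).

Stoichiometric O₂ = 4.5 × 524 = 2358 mol/s; O₂ fed = 2358 × 1.176 = 2773 mol/s.
N₂ fed = 2773 × 79/21 = 10430 mol/s.
Fuel reacted = 0.819 × 524 → ξ = 429.2 mol/s.
Outlet (n = n₀ + ν ξ):
  C₃H₆: 524 − 1(429.2) = 94.84
  O₂: 2773 − 4.5(429.2) = 841.8
  N₂: 10430 (inert)
  CO₂: 0 + 3(429.2) = 1287
  H₂O: 0 + 3(429.2) = 1287

842 mol/s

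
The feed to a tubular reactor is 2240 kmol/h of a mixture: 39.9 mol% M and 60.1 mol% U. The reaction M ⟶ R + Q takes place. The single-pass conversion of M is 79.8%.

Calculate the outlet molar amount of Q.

713 kmol/h

M reacted = 0.798 × 893.8 = 713.2 kmol/h; ν_M = −1, so ξ = 713.2/1 = 713.2 kmol/h.
Outlet amounts (n = n₀ + ν ξ):
  M: 893.8 − 1(713.2) = 180.5
  R: 0 + 1(713.2) = 713.2
  Q: 0 + 1(713.2) = 713.2
  U: 1346 (inert)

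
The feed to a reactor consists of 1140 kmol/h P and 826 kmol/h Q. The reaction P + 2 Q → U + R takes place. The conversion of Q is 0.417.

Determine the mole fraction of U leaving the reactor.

Q reacted = 0.417 × 826 = 344.4 kmol/h; ν_Q = −2, so ξ = 344.4/2 = 172.2 kmol/h.
Outlet amounts (n = n₀ + ν ξ):
  P: 1140 − 1(172.2) = 967.8
  Q: 826 − 2(172.2) = 481.6
  U: 0 + 1(172.2) = 172.2
  R: 0 + 1(172.2) = 172.2
Total out = 1794 kmol/h; y_U = 172.2 / 1794 = 0.09601.

0.096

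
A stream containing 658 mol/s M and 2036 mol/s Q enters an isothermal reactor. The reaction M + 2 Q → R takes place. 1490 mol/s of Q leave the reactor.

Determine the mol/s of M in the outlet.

For Q: n = n₀ − 2ξ → 1490 = 2036 − 2ξ, giving ξ = 273 mol/s.
Outlet amounts (n = n₀ + ν ξ):
  M: 658 − 1(273) = 385
  Q: 2036 − 2(273) = 1490
  R: 0 + 1(273) = 273

385 mol/s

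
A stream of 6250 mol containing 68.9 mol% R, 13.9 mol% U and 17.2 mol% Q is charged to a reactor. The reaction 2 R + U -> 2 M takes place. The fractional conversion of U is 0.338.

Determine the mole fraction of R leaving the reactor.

U reacted = 0.338 × 868.8 = 293.6 mol; ν_U = −1, so ξ = 293.6/1 = 293.6 mol.
Outlet amounts (n = n₀ + ν ξ):
  R: 4306 − 2(293.6) = 3719
  U: 868.8 − 1(293.6) = 575.1
  M: 0 + 2(293.6) = 587.3
  Q: 1075 (inert)
Total out = 5956 mol; y_R = 3719 / 5956 = 0.6244.

0.624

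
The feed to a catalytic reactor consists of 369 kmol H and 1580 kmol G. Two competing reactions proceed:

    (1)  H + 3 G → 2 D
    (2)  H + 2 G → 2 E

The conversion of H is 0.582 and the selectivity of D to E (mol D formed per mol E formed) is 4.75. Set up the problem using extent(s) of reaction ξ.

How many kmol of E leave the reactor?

74.7 kmol

Conversion of H: H consumed = 0.582 × 369 = 214.8 kmol = 1ξ₁ + 1ξ₂.
Selectivity: 2ξ₁ / (2ξ₂) = 4.75 → ξ₁ = 4.75 ξ₂.
Substitute: (1·4.75 + 1) ξ₂ = 214.8 → ξ₂ = 37.35 kmol, ξ₁ = 177.4 kmol.
Outlet amounts (n = n₀ + Σ ν·ξ):
  H: 369 − 1(177.4) − 1(37.35) = 154.2
  G: 1580 − 3(177.4) − 2(37.35) = 973.1
  D: 0 + 2(177.4) = 354.8
  E: 0 + 2(37.35) = 74.7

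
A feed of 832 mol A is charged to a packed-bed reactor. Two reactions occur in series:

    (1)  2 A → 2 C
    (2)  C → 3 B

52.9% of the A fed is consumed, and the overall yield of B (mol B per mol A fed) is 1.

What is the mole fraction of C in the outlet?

0.117

Conversion of A: A consumed = 2ξ₁ = 0.529 × 832 → ξ₁ = 220.1 mol.
Yield of B: 3ξ₂ / 832 = 1 → ξ₂ = 277.3 mol.
Outlet amounts (n = n₀ + Σ ν·ξ):
  A: 832 − 2(220.1) = 391.9
  C: 0 + 2(220.1) − 1(277.3) = 162.8
  B: 0 + 3(277.3) = 832
Total out = 1387 mol; y_C = 162.8 / 1387 = 0.1174.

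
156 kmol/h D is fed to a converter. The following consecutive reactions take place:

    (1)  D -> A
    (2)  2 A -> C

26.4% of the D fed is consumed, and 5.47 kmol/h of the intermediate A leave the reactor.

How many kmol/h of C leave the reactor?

Conversion of D: D consumed = 1ξ₁ = 0.264 × 156 → ξ₁ = 41.18 kmol/h.
A balance: n_A = 0 + 1ξ₁ − 2ξ₂ = 5.47 → ξ₂ = (1·41.18 − 5.47)/2 = 17.86 kmol/h.
Outlet amounts (n = n₀ + Σ ν·ξ):
  D: 156 − 1(41.18) = 114.8
  A: 0 + 1(41.18) − 2(17.86) = 5.47
  C: 0 + 1(17.86) = 17.86

17.9 kmol/h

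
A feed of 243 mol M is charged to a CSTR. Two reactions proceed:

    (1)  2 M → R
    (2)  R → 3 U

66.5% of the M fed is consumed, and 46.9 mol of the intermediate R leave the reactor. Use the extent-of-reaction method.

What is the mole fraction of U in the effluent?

Conversion of M: M consumed = 2ξ₁ = 0.665 × 243 → ξ₁ = 80.8 mol.
R balance: n_R = 0 + 1ξ₁ − 1ξ₂ = 46.9 → ξ₂ = (1·80.8 − 46.9)/1 = 33.9 mol.
Outlet amounts (n = n₀ + Σ ν·ξ):
  M: 243 − 2(80.8) = 81.41
  R: 0 + 1(80.8) − 1(33.9) = 46.9
  U: 0 + 3(33.9) = 101.7
Total out = 230 mol; y_U = 101.7 / 230 = 0.4421.

0.442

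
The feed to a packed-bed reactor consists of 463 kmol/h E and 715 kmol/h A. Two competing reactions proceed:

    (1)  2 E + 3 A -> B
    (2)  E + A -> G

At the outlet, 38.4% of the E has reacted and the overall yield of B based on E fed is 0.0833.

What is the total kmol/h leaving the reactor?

923 kmol/h

Yield of B: 1ξ₁ / 463 = 0.0833 → ξ₁ = 38.57 kmol/h.
Conversion of E: 2ξ₁ + 1ξ₂ = 0.384 × 463 = 177.8 → ξ₂ = 100.7 kmol/h.
Outlet amounts (n = n₀ + Σ ν·ξ):
  E: 463 − 2(38.57) − 1(100.7) = 285.2
  A: 715 − 3(38.57) − 1(100.7) = 498.6
  B: 0 + 1(38.57) = 38.57
  G: 0 + 1(100.7) = 100.7
Total out = 285.2 + 498.6 + 38.57 + 100.7 = 923.1 kmol/h.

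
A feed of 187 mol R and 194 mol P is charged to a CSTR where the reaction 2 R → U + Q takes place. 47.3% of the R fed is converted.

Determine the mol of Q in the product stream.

R reacted = 0.473 × 187 = 88.45 mol; ν_R = −2, so ξ = 88.45/2 = 44.23 mol.
Outlet amounts (n = n₀ + ν ξ):
  R: 187 − 2(44.23) = 98.55
  U: 0 + 1(44.23) = 44.23
  Q: 0 + 1(44.23) = 44.23
  P: 194 (inert)

44.2 mol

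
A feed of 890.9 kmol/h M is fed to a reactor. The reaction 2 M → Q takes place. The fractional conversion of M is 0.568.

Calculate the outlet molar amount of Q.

M reacted = 0.568 × 890.9 = 506 kmol/h; ν_M = −2, so ξ = 506/2 = 253 kmol/h.
Outlet amounts (n = n₀ + ν ξ):
  M: 890.9 − 2(253) = 384.9
  Q: 0 + 1(253) = 253

253 kmol/h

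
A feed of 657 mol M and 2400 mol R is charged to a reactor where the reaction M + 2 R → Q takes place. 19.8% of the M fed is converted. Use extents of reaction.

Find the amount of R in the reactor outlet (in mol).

M reacted = 0.198 × 657 = 130.1 mol; ν_M = −1, so ξ = 130.1/1 = 130.1 mol.
Outlet amounts (n = n₀ + ν ξ):
  M: 657 − 1(130.1) = 526.9
  R: 2400 − 2(130.1) = 2140
  Q: 0 + 1(130.1) = 130.1

2140 mol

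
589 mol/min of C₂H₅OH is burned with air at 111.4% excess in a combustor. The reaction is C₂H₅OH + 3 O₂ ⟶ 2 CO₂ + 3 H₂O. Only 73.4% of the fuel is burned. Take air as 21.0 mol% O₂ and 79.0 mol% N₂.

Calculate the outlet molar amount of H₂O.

1300 mol/min

Stoichiometric O₂ = 3 × 589 = 1767 mol/min; O₂ fed = 1767 × 2.114 = 3735 mol/min.
N₂ fed = 3735 × 79/21 = 14050 mol/min.
Fuel reacted = 0.734 × 589 → ξ = 432.3 mol/min.
Outlet (n = n₀ + ν ξ):
  C₂H₅OH: 589 − 1(432.3) = 156.7
  O₂: 3735 − 3(432.3) = 2438
  N₂: 14050 (inert)
  CO₂: 0 + 2(432.3) = 864.7
  H₂O: 0 + 3(432.3) = 1297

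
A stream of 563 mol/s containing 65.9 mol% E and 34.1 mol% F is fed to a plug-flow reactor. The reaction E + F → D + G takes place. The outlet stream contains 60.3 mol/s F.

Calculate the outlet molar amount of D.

For F: n = n₀ − 1ξ → 60.3 = 192 − 1ξ, giving ξ = 131.7 mol/s.
Outlet amounts (n = n₀ + ν ξ):
  E: 371 − 1(131.7) = 239.3
  F: 192 − 1(131.7) = 60.3
  D: 0 + 1(131.7) = 131.7
  G: 0 + 1(131.7) = 131.7

132 mol/s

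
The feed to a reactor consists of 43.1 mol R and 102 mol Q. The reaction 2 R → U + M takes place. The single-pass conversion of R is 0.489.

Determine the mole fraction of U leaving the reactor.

0.0726

R reacted = 0.489 × 43.1 = 21.08 mol; ν_R = −2, so ξ = 21.08/2 = 10.54 mol.
Outlet amounts (n = n₀ + ν ξ):
  R: 43.1 − 2(10.54) = 22.02
  U: 0 + 1(10.54) = 10.54
  M: 0 + 1(10.54) = 10.54
  Q: 102 (inert)
Total out = 145.1 mol; y_U = 10.54 / 145.1 = 0.07263.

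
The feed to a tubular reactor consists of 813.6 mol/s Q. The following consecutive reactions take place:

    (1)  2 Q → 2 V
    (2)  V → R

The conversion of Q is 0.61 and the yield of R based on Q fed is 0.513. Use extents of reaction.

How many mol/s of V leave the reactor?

Conversion of Q: Q consumed = 2ξ₁ = 0.61 × 813.6 → ξ₁ = 248.1 mol/s.
Yield of R: 1ξ₂ / 813.6 = 0.513 → ξ₂ = 417.4 mol/s.
Outlet amounts (n = n₀ + Σ ν·ξ):
  Q: 813.6 − 2(248.1) = 317.3
  V: 0 + 2(248.1) − 1(417.4) = 78.92
  R: 0 + 1(417.4) = 417.4

78.9 mol/s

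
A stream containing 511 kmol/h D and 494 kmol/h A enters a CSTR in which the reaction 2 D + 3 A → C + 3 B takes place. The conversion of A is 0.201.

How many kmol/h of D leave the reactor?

445 kmol/h

A reacted = 0.201 × 494 = 99.29 kmol/h; ν_A = −3, so ξ = 99.29/3 = 33.1 kmol/h.
Outlet amounts (n = n₀ + ν ξ):
  D: 511 − 2(33.1) = 444.8
  A: 494 − 3(33.1) = 394.7
  C: 0 + 1(33.1) = 33.1
  B: 0 + 3(33.1) = 99.29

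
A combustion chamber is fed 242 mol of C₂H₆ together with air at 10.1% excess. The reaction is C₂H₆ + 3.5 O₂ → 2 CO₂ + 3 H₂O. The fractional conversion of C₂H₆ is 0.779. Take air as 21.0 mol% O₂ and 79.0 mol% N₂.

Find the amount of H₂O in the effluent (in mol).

566 mol

Stoichiometric O₂ = 3.5 × 242 = 847 mol; O₂ fed = 847 × 1.101 = 932.5 mol.
N₂ fed = 932.5 × 79/21 = 3508 mol.
Fuel reacted = 0.779 × 242 → ξ = 188.5 mol.
Outlet (n = n₀ + ν ξ):
  C₂H₆: 242 − 1(188.5) = 53.48
  O₂: 932.5 − 3.5(188.5) = 272.7
  N₂: 3508 (inert)
  CO₂: 0 + 2(188.5) = 377
  H₂O: 0 + 3(188.5) = 565.6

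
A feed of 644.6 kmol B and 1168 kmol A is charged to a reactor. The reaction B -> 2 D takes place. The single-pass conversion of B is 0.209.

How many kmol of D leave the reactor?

269 kmol

B reacted = 0.209 × 644.6 = 134.7 kmol; ν_B = −1, so ξ = 134.7/1 = 134.7 kmol.
Outlet amounts (n = n₀ + ν ξ):
  B: 644.6 − 1(134.7) = 509.9
  D: 0 + 2(134.7) = 269.4
  A: 1168 (inert)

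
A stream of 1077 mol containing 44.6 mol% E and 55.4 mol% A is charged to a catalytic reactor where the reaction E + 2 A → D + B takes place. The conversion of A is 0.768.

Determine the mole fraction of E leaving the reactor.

A reacted = 0.768 × 596.7 = 458.2 mol; ν_A = −2, so ξ = 458.2/2 = 229.1 mol.
Outlet amounts (n = n₀ + ν ξ):
  E: 480.3 − 1(229.1) = 251.2
  A: 596.7 − 2(229.1) = 138.4
  D: 0 + 1(229.1) = 229.1
  B: 0 + 1(229.1) = 229.1
Total out = 847.9 mol; y_E = 251.2 / 847.9 = 0.2963.

0.296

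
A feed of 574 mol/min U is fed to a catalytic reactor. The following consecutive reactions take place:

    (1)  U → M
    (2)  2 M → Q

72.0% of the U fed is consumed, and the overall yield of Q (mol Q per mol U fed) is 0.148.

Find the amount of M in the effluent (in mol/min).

Conversion of U: U consumed = 1ξ₁ = 0.72 × 574 → ξ₁ = 413.3 mol/min.
Yield of Q: 1ξ₂ / 574 = 0.148 → ξ₂ = 84.95 mol/min.
Outlet amounts (n = n₀ + Σ ν·ξ):
  U: 574 − 1(413.3) = 160.7
  M: 0 + 1(413.3) − 2(84.95) = 243.4
  Q: 0 + 1(84.95) = 84.95

243 mol/min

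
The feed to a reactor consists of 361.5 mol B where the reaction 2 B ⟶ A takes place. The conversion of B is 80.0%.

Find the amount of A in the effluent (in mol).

145 mol

B reacted = 0.8 × 361.5 = 289.2 mol; ν_B = −2, so ξ = 289.2/2 = 144.6 mol.
Outlet amounts (n = n₀ + ν ξ):
  B: 361.5 − 2(144.6) = 72.3
  A: 0 + 1(144.6) = 144.6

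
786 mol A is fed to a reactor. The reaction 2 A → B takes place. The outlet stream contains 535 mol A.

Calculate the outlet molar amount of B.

For A: n = n₀ − 2ξ → 535 = 786 − 2ξ, giving ξ = 125.5 mol.
Outlet amounts (n = n₀ + ν ξ):
  A: 786 − 2(125.5) = 535
  B: 0 + 1(125.5) = 125.5

126 mol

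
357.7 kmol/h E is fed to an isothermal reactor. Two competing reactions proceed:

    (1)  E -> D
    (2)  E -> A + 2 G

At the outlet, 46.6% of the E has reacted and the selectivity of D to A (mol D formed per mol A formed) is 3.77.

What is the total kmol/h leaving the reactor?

Conversion of E: E consumed = 0.466 × 357.7 = 166.7 kmol/h = 1ξ₁ + 1ξ₂.
Selectivity: 1ξ₁ / (1ξ₂) = 3.77 → ξ₁ = 3.77 ξ₂.
Substitute: (1·3.77 + 1) ξ₂ = 166.7 → ξ₂ = 34.95 kmol/h, ξ₁ = 131.7 kmol/h.
Outlet amounts (n = n₀ + Σ ν·ξ):
  E: 357.7 − 1(131.7) − 1(34.95) = 191
  D: 0 + 1(131.7) = 131.7
  A: 0 + 1(34.95) = 34.95
  G: 0 + 2(34.95) = 69.89
Total out = 191 + 131.7 + 34.95 + 69.89 = 427.6 kmol/h.

428 kmol/h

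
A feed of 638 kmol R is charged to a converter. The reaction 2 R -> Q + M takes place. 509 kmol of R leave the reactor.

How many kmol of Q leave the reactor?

For R: n = n₀ − 2ξ → 509 = 638 − 2ξ, giving ξ = 64.5 kmol.
Outlet amounts (n = n₀ + ν ξ):
  R: 638 − 2(64.5) = 509
  Q: 0 + 1(64.5) = 64.5
  M: 0 + 1(64.5) = 64.5

64.5 kmol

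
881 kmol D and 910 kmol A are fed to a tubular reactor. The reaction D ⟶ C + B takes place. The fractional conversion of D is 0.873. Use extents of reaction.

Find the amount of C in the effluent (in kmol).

D reacted = 0.873 × 881 = 769.1 kmol; ν_D = −1, so ξ = 769.1/1 = 769.1 kmol.
Outlet amounts (n = n₀ + ν ξ):
  D: 881 − 1(769.1) = 111.9
  C: 0 + 1(769.1) = 769.1
  B: 0 + 1(769.1) = 769.1
  A: 910 (inert)

769 kmol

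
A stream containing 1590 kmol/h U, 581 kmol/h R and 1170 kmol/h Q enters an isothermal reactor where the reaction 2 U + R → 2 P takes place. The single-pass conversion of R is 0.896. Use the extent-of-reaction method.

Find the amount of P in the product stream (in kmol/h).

1040 kmol/h

R reacted = 0.896 × 581 = 520.6 kmol/h; ν_R = −1, so ξ = 520.6/1 = 520.6 kmol/h.
Outlet amounts (n = n₀ + ν ξ):
  U: 1590 − 2(520.6) = 548.8
  R: 581 − 1(520.6) = 60.42
  P: 0 + 2(520.6) = 1041
  Q: 1170 (inert)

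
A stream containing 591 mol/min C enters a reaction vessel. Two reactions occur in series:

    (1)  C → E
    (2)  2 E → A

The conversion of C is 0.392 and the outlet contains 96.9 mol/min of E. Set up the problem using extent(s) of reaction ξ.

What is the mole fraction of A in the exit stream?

Conversion of C: C consumed = 1ξ₁ = 0.392 × 591 → ξ₁ = 231.7 mol/min.
E balance: n_E = 0 + 1ξ₁ − 2ξ₂ = 96.9 → ξ₂ = (1·231.7 − 96.9)/2 = 67.39 mol/min.
Outlet amounts (n = n₀ + Σ ν·ξ):
  C: 591 − 1(231.7) = 359.3
  E: 0 + 1(231.7) − 2(67.39) = 96.9
  A: 0 + 1(67.39) = 67.39
Total out = 523.6 mol/min; y_A = 67.39 / 523.6 = 0.1287.

0.129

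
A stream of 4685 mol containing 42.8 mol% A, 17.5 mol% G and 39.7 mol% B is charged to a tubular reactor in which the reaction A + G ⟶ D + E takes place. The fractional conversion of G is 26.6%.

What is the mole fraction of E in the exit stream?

0.0466

G reacted = 0.266 × 819.9 = 218.1 mol; ν_G = −1, so ξ = 218.1/1 = 218.1 mol.
Outlet amounts (n = n₀ + ν ξ):
  A: 2005 − 1(218.1) = 1787
  G: 819.9 − 1(218.1) = 601.8
  D: 0 + 1(218.1) = 218.1
  E: 0 + 1(218.1) = 218.1
  B: 1860 (inert)
Total out = 4685 mol; y_E = 218.1 / 4685 = 0.04655.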